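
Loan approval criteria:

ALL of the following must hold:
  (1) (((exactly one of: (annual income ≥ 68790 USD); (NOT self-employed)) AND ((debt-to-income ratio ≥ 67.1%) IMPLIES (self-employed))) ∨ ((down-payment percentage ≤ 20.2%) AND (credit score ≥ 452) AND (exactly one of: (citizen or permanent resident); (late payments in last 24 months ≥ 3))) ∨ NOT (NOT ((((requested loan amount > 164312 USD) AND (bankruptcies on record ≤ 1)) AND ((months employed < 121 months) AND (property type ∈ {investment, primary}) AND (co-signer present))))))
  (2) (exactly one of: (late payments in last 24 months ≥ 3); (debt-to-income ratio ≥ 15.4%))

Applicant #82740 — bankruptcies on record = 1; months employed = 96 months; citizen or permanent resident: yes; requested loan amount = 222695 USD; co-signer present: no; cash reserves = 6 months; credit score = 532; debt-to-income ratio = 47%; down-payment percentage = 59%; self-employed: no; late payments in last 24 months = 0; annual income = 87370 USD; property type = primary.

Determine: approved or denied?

Atomic conditions:
  annual income ≥ 68790 USD: 87370 ≥ 68790 is true
  NOT self-employed: no → true
  debt-to-income ratio ≥ 67.1%: 47 ≥ 67.1 is false
  self-employed: no → false
  down-payment percentage ≤ 20.2%: 59 ≤ 20.2 is false
  credit score ≥ 452: 532 ≥ 452 is true
  citizen or permanent resident: yes → true
  late payments in last 24 months ≥ 3: 0 ≥ 3 is false
  requested loan amount > 164312 USD: 222695 > 164312 is true
  bankruptcies on record ≤ 1: 1 ≤ 1 is true
  months employed < 121 months: 96 < 121 is true
  property type ∈ {investment, primary}: primary is in the set → true
  co-signer present: no → false
  debt-to-income ratio ≥ 15.4%: 47 ≥ 15.4 is true
Combine:
[1.1.1] exactly-one(true, true) = false
[1.1.2] false → false (antecedent false ⇒ implication holds) = true
[1.1] false AND true = false
[1.2.3] exactly-one(true, false) = true
[1.2] false AND true AND true = false
[1.3.1.1.1] true AND true = true
[1.3.1.1.2] true AND true AND false = false
[1.3.1.1] true AND false = false
[1.3.1] NOT false = true
[1.3] NOT true = false
[1] false OR false OR false = false
[2] exactly-one(false, true) = true
[root] false AND true = false
Overall: false → denied

Denied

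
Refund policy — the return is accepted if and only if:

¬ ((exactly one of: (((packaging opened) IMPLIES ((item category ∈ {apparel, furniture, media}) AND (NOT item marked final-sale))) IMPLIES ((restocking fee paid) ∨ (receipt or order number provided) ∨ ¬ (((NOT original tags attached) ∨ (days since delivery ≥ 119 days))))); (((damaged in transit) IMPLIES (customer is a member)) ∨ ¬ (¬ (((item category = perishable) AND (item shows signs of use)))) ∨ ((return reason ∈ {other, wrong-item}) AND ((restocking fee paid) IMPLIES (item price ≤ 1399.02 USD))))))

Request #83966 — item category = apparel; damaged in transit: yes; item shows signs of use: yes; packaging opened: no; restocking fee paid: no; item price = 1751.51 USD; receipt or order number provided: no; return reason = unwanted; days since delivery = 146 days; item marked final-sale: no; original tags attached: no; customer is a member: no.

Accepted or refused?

Atomic conditions:
  packaging opened: no → false
  item category ∈ {apparel, furniture, media}: apparel is in the set → true
  NOT item marked final-sale: no → true
  restocking fee paid: no → false
  receipt or order number provided: no → false
  NOT original tags attached: no → true
  days since delivery ≥ 119 days: 146 ≥ 119 is true
  damaged in transit: yes → true
  customer is a member: no → false
  item category = perishable: apparel == perishable is false
  item shows signs of use: yes → true
  return reason ∈ {other, wrong-item}: unwanted is not in the set → false
  item price ≤ 1399.02 USD: 1751.51 ≤ 1399.02 is false
Combine:
[1.1.1.2] true AND true = true
[1.1.1] false → true (antecedent false ⇒ implication holds) = true
[1.1.2.3.1] true OR true = true
[1.1.2.3] NOT true = false
[1.1.2] false OR false OR false = false
[1.1] true → false = false
[1.2.1] true → false = false
[1.2.2.1.1] false AND true = false
[1.2.2.1] NOT false = true
[1.2.2] NOT true = false
[1.2.3.2] false → false (antecedent false ⇒ implication holds) = true
[1.2.3] false AND true = false
[1.2] false OR false OR false = false
[1] exactly-one(false, false) = false
[root] NOT false = true
Overall: true → accepted

Accepted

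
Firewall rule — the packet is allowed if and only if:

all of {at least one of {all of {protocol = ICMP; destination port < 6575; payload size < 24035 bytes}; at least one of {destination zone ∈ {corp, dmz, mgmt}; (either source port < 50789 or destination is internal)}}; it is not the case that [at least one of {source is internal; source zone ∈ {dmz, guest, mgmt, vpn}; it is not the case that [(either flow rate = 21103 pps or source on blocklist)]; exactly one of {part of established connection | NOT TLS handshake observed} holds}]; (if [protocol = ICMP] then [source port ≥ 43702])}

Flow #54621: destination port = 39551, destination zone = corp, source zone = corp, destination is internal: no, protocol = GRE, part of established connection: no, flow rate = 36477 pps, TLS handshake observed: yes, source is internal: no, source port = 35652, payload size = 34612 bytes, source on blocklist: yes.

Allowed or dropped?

Allowed

Atomic conditions:
  protocol = ICMP: GRE == ICMP is false
  destination port < 6575: 39551 < 6575 is false
  payload size < 24035 bytes: 34612 < 24035 is false
  destination zone ∈ {corp, dmz, mgmt}: corp is in the set → true
  source port < 50789: 35652 < 50789 is true
  destination is internal: no → false
  source is internal: no → false
  source zone ∈ {dmz, guest, mgmt, vpn}: corp is not in the set → false
  flow rate = 21103 pps: 36477 == 21103 is false
  source on blocklist: yes → true
  part of established connection: no → false
  NOT TLS handshake observed: yes → false
  source port ≥ 43702: 35652 ≥ 43702 is false
Combine:
[1.1] false AND false AND false = false
[1.2.2] true OR false = true
[1.2] true OR true = true
[1] false OR true = true
[2.1.3.1] false OR true = true
[2.1.3] NOT true = false
[2.1.4] exactly-one(false, false) = false
[2.1] false OR false OR false OR false = false
[2] NOT false = true
[3] false → false (antecedent false ⇒ implication holds) = true
[root] true AND true AND true = true
Overall: true → allowed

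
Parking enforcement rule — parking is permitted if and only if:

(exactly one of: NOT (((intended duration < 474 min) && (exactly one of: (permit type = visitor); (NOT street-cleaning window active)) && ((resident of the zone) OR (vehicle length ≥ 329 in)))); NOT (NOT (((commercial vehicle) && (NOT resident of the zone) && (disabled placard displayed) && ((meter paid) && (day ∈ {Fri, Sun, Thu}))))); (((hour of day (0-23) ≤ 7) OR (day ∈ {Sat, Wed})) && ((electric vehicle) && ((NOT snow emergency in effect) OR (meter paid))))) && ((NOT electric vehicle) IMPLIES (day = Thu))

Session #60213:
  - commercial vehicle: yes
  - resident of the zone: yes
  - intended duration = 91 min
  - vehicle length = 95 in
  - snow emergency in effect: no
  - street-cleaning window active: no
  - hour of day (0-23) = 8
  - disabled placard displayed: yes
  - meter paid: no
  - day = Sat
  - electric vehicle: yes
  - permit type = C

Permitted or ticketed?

Permitted

Atomic conditions:
  intended duration < 474 min: 91 < 474 is true
  permit type = visitor: C == visitor is false
  NOT street-cleaning window active: no → true
  resident of the zone: yes → true
  vehicle length ≥ 329 in: 95 ≥ 329 is false
  commercial vehicle: yes → true
  NOT resident of the zone: yes → false
  disabled placard displayed: yes → true
  meter paid: no → false
  day ∈ {Fri, Sun, Thu}: Sat is not in the set → false
  hour of day (0-23) ≤ 7: 8 ≤ 7 is false
  day ∈ {Sat, Wed}: Sat is in the set → true
  electric vehicle: yes → true
  NOT snow emergency in effect: no → true
  NOT electric vehicle: yes → false
  day = Thu: Sat == Thu is false
Combine:
[1.1.1.2] exactly-one(false, true) = true
[1.1.1.3] true OR false = true
[1.1.1] true AND true AND true = true
[1.1] NOT true = false
[1.2.1.1.4] false AND false = false
[1.2.1.1] true AND false AND true AND false = false
[1.2.1] NOT false = true
[1.2] NOT true = false
[1.3.1] false OR true = true
[1.3.2.2] true OR false = true
[1.3.2] true AND true = true
[1.3] true AND true = true
[1] exactly-one(false, false, true) = true
[2] false → false (antecedent false ⇒ implication holds) = true
[root] true AND true = true
Overall: true → permitted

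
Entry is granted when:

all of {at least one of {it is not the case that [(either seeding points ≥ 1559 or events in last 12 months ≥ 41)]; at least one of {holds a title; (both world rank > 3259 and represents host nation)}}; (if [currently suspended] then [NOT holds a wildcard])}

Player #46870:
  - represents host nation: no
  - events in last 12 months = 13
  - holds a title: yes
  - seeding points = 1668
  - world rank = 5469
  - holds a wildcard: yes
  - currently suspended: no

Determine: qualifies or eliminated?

Atomic conditions:
  seeding points ≥ 1559: 1668 ≥ 1559 is true
  events in last 12 months ≥ 41: 13 ≥ 41 is false
  holds a title: yes → true
  world rank > 3259: 5469 > 3259 is true
  represents host nation: no → false
  currently suspended: no → false
  NOT holds a wildcard: yes → false
Combine:
[1.1.1] true OR false = true
[1.1] NOT true = false
[1.2.2] true AND false = false
[1.2] true OR false = true
[1] false OR true = true
[2] false → false (antecedent false ⇒ implication holds) = true
[root] true AND true = true
Overall: true → qualifies

Qualifies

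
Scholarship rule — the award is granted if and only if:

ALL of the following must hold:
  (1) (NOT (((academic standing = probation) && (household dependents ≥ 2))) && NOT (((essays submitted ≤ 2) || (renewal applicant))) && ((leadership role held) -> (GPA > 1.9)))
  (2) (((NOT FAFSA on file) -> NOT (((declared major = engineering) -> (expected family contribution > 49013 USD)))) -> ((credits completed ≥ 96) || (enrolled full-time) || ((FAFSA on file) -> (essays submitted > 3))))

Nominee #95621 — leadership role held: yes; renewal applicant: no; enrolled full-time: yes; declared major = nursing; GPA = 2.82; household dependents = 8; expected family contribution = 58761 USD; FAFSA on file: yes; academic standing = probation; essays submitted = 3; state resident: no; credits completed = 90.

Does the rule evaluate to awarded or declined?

Atomic conditions:
  academic standing = probation: probation == probation is true
  household dependents ≥ 2: 8 ≥ 2 is true
  essays submitted ≤ 2: 3 ≤ 2 is false
  renewal applicant: no → false
  leadership role held: yes → true
  GPA > 1.9: 2.82 > 1.9 is true
  NOT FAFSA on file: yes → false
  declared major = engineering: nursing == engineering is false
  expected family contribution > 49013 USD: 58761 > 49013 is true
  credits completed ≥ 96: 90 ≥ 96 is false
  enrolled full-time: yes → true
  FAFSA on file: yes → true
  essays submitted > 3: 3 > 3 is false
Combine:
[1.1.1] true AND true = true
[1.1] NOT true = false
[1.2.1] false OR false = false
[1.2] NOT false = true
[1.3] true → true = true
[1] false AND true AND true = false
[2.1.2.1] false → true (antecedent false ⇒ implication holds) = true
[2.1.2] NOT true = false
[2.1] false → false (antecedent false ⇒ implication holds) = true
[2.2.3] true → false = false
[2.2] false OR true OR false = true
[2] true → true = true
[root] false AND true = false
Overall: false → declined

Declined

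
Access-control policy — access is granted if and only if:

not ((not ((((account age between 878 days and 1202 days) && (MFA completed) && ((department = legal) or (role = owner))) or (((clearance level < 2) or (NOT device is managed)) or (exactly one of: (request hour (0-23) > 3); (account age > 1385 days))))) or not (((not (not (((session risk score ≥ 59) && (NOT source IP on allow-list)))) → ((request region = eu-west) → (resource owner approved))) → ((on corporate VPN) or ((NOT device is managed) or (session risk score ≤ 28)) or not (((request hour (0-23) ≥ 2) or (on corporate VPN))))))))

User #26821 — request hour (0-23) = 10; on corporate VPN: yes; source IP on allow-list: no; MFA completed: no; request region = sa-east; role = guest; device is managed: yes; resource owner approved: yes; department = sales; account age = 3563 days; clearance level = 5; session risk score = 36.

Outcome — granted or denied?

Denied

Atomic conditions:
  account age between 878 days and 1202 days: 3563 in [878, 1202] is false
  MFA completed: no → false
  department = legal: sales == legal is false
  role = owner: guest == owner is false
  clearance level < 2: 5 < 2 is false
  NOT device is managed: yes → false
  request hour (0-23) > 3: 10 > 3 is true
  account age > 1385 days: 3563 > 1385 is true
  session risk score ≥ 59: 36 ≥ 59 is false
  NOT source IP on allow-list: no → true
  request region = eu-west: sa-east == eu-west is false
  resource owner approved: yes → true
  on corporate VPN: yes → true
  session risk score ≤ 28: 36 ≤ 28 is false
  request hour (0-23) ≥ 2: 10 ≥ 2 is true
Combine:
[1.1.1.1.3] false OR false = false
[1.1.1.1] false AND false AND false = false
[1.1.1.2.1] false OR false = false
[1.1.1.2.2] exactly-one(true, true) = false
[1.1.1.2] false OR false = false
[1.1.1] false OR false = false
[1.1] NOT false = true
[1.2.1.1.1.1.1] false AND true = false
[1.2.1.1.1.1] NOT false = true
[1.2.1.1.1] NOT true = false
[1.2.1.1.2] false → true (antecedent false ⇒ implication holds) = true
[1.2.1.1] false → true (antecedent false ⇒ implication holds) = true
[1.2.1.2.2] false OR false = false
[1.2.1.2.3.1] true OR true = true
[1.2.1.2.3] NOT true = false
[1.2.1.2] true OR false OR false = true
[1.2.1] true → true = true
[1.2] NOT true = false
[1] true OR false = true
[root] NOT true = false
Overall: false → denied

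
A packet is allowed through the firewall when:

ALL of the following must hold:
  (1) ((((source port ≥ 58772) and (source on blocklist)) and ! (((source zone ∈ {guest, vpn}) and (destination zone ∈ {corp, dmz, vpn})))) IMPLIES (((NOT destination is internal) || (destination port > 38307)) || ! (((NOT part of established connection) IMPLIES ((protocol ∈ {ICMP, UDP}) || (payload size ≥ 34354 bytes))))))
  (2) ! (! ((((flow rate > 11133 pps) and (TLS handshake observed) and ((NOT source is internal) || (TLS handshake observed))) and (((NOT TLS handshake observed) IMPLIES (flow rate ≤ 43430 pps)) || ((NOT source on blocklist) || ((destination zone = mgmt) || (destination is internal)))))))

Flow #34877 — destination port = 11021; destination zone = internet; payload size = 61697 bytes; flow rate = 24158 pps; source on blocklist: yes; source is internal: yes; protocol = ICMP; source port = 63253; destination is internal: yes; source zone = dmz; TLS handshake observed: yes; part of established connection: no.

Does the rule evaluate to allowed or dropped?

Atomic conditions:
  source port ≥ 58772: 63253 ≥ 58772 is true
  source on blocklist: yes → true
  source zone ∈ {guest, vpn}: dmz is not in the set → false
  destination zone ∈ {corp, dmz, vpn}: internet is not in the set → false
  NOT destination is internal: yes → false
  destination port > 38307: 11021 > 38307 is false
  NOT part of established connection: no → true
  protocol ∈ {ICMP, UDP}: ICMP is in the set → true
  payload size ≥ 34354 bytes: 61697 ≥ 34354 is true
  flow rate > 11133 pps: 24158 > 11133 is true
  TLS handshake observed: yes → true
  NOT source is internal: yes → false
  NOT TLS handshake observed: yes → false
  flow rate ≤ 43430 pps: 24158 ≤ 43430 is true
  NOT source on blocklist: yes → false
  destination zone = mgmt: internet == mgmt is false
  destination is internal: yes → true
Combine:
[1.1.1] true AND true = true
[1.1.2.1] false AND false = false
[1.1.2] NOT false = true
[1.1] true AND true = true
[1.2.1] false OR false = false
[1.2.2.1.2] true OR true = true
[1.2.2.1] true → true = true
[1.2.2] NOT true = false
[1.2] false OR false = false
[1] true → false = false
[2.1.1.1.3] false OR true = true
[2.1.1.1] true AND true AND true = true
[2.1.1.2.1] false → true (antecedent false ⇒ implication holds) = true
[2.1.1.2.2.2] false OR true = true
[2.1.1.2.2] false OR true = true
[2.1.1.2] true OR true = true
[2.1.1] true AND true = true
[2.1] NOT true = false
[2] NOT false = true
[root] false AND true = false
Overall: false → dropped

Dropped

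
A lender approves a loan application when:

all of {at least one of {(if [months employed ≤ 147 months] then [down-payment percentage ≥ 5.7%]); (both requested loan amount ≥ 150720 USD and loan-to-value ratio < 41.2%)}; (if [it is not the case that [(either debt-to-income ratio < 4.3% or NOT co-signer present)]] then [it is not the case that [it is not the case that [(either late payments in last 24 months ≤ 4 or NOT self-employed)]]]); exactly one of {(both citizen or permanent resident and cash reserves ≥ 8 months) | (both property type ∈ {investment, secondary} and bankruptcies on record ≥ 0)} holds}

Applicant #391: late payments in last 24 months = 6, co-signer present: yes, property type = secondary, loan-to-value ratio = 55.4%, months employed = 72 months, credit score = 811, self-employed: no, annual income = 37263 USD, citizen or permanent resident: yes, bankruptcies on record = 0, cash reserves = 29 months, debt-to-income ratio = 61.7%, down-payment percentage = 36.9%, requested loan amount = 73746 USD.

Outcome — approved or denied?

Atomic conditions:
  months employed ≤ 147 months: 72 ≤ 147 is true
  down-payment percentage ≥ 5.7%: 36.9 ≥ 5.7 is true
  requested loan amount ≥ 150720 USD: 73746 ≥ 150720 is false
  loan-to-value ratio < 41.2%: 55.4 < 41.2 is false
  debt-to-income ratio < 4.3%: 61.7 < 4.3 is false
  NOT co-signer present: yes → false
  late payments in last 24 months ≤ 4: 6 ≤ 4 is false
  NOT self-employed: no → true
  citizen or permanent resident: yes → true
  cash reserves ≥ 8 months: 29 ≥ 8 is true
  property type ∈ {investment, secondary}: secondary is in the set → true
  bankruptcies on record ≥ 0: 0 ≥ 0 is true
Combine:
[1.1] true → true = true
[1.2] false AND false = false
[1] true OR false = true
[2.1.1] false OR false = false
[2.1] NOT false = true
[2.2.1.1] false OR true = true
[2.2.1] NOT true = false
[2.2] NOT false = true
[2] true → true = true
[3.1] true AND true = true
[3.2] true AND true = true
[3] exactly-one(true, true) = false
[root] true AND true AND false = false
Overall: false → denied

Denied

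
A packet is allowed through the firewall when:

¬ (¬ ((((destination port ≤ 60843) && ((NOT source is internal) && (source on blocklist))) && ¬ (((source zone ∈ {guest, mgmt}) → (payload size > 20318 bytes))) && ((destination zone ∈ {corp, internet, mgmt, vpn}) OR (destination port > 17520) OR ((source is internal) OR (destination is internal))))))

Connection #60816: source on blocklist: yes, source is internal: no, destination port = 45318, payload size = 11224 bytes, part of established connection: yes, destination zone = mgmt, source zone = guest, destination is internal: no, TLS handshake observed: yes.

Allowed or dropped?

Atomic conditions:
  destination port ≤ 60843: 45318 ≤ 60843 is true
  NOT source is internal: no → true
  source on blocklist: yes → true
  source zone ∈ {guest, mgmt}: guest is in the set → true
  payload size > 20318 bytes: 11224 > 20318 is false
  destination zone ∈ {corp, internet, mgmt, vpn}: mgmt is in the set → true
  destination port > 17520: 45318 > 17520 is true
  source is internal: no → false
  destination is internal: no → false
Combine:
[1.1.1.2] true AND true = true
[1.1.1] true AND true = true
[1.1.2.1] true → false = false
[1.1.2] NOT false = true
[1.1.3.3] false OR false = false
[1.1.3] true OR true OR false = true
[1.1] true AND true AND true = true
[1] NOT true = false
[root] NOT false = true
Overall: true → allowed

Allowed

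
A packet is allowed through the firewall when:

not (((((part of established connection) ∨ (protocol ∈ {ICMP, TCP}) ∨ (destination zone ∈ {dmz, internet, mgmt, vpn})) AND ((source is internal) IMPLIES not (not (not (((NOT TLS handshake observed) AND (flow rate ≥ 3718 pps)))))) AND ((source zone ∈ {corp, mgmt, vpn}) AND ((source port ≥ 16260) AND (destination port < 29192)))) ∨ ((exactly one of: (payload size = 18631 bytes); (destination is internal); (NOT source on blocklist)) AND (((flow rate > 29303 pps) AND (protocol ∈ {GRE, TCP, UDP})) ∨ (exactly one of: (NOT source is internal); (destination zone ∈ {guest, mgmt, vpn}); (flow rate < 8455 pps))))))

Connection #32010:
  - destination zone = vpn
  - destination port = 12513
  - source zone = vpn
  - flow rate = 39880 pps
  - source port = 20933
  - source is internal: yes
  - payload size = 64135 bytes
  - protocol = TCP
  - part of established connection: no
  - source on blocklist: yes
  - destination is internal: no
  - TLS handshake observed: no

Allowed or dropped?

Atomic conditions:
  part of established connection: no → false
  protocol ∈ {ICMP, TCP}: TCP is in the set → true
  destination zone ∈ {dmz, internet, mgmt, vpn}: vpn is in the set → true
  source is internal: yes → true
  NOT TLS handshake observed: no → true
  flow rate ≥ 3718 pps: 39880 ≥ 3718 is true
  source zone ∈ {corp, mgmt, vpn}: vpn is in the set → true
  source port ≥ 16260: 20933 ≥ 16260 is true
  destination port < 29192: 12513 < 29192 is true
  payload size = 18631 bytes: 64135 == 18631 is false
  destination is internal: no → false
  NOT source on blocklist: yes → false
  flow rate > 29303 pps: 39880 > 29303 is true
  protocol ∈ {GRE, TCP, UDP}: TCP is in the set → true
  NOT source is internal: yes → false
  destination zone ∈ {guest, mgmt, vpn}: vpn is in the set → true
  flow rate < 8455 pps: 39880 < 8455 is false
Combine:
[1.1.1] false OR true OR true = true
[1.1.2.2.1.1.1] true AND true = true
[1.1.2.2.1.1] NOT true = false
[1.1.2.2.1] NOT false = true
[1.1.2.2] NOT true = false
[1.1.2] true → false = false
[1.1.3.2] true AND true = true
[1.1.3] true AND true = true
[1.1] true AND false AND true = false
[1.2.1] exactly-one(false, false, false) = false
[1.2.2.1] true AND true = true
[1.2.2.2] exactly-one(false, true, false) = true
[1.2.2] true OR true = true
[1.2] false AND true = false
[1] false OR false = false
[root] NOT false = true
Overall: true → allowed

Allowed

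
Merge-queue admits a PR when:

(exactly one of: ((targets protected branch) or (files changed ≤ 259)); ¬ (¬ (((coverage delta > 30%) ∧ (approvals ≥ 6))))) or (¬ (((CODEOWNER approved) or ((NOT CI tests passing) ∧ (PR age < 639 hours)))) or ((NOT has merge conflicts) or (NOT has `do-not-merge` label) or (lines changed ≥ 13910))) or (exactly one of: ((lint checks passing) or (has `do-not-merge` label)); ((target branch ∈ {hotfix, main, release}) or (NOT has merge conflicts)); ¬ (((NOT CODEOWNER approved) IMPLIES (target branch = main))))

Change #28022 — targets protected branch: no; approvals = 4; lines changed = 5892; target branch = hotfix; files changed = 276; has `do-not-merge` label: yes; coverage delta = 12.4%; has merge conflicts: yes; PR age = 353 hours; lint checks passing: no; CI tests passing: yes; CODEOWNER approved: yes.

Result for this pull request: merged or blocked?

Atomic conditions:
  targets protected branch: no → false
  files changed ≤ 259: 276 ≤ 259 is false
  coverage delta > 30%: 12.4 > 30 is false
  approvals ≥ 6: 4 ≥ 6 is false
  CODEOWNER approved: yes → true
  NOT CI tests passing: yes → false
  PR age < 639 hours: 353 < 639 is true
  NOT has merge conflicts: yes → false
  NOT has `do-not-merge` label: yes → false
  lines changed ≥ 13910: 5892 ≥ 13910 is false
  lint checks passing: no → false
  has `do-not-merge` label: yes → true
  target branch ∈ {hotfix, main, release}: hotfix is in the set → true
  NOT CODEOWNER approved: yes → false
  target branch = main: hotfix == main is false
Combine:
[1.1] false OR false = false
[1.2.1.1] false AND false = false
[1.2.1] NOT false = true
[1.2] NOT true = false
[1] exactly-one(false, false) = false
[2.1.1.2] false AND true = false
[2.1.1] true OR false = true
[2.1] NOT true = false
[2.2] false OR false OR false = false
[2] false OR false = false
[3.1] false OR true = true
[3.2] true OR false = true
[3.3.1] false → false (antecedent false ⇒ implication holds) = true
[3.3] NOT true = false
[3] exactly-one(true, true, false) = false
[root] false OR false OR false = false
Overall: false → blocked

Blocked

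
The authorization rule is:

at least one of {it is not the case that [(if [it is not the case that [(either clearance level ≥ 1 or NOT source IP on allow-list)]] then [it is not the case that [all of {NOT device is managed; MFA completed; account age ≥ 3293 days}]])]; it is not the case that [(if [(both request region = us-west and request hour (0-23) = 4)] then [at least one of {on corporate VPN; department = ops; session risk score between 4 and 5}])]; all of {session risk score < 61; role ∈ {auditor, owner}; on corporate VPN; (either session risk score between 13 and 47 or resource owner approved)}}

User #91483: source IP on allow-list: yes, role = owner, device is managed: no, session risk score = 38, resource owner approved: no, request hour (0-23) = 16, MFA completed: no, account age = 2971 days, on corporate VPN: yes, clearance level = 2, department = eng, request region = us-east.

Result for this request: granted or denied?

Granted

Atomic conditions:
  clearance level ≥ 1: 2 ≥ 1 is true
  NOT source IP on allow-list: yes → false
  NOT device is managed: no → true
  MFA completed: no → false
  account age ≥ 3293 days: 2971 ≥ 3293 is false
  request region = us-west: us-east == us-west is false
  request hour (0-23) = 4: 16 == 4 is false
  on corporate VPN: yes → true
  department = ops: eng == ops is false
  session risk score between 4 and 5: 38 in [4, 5] is false
  session risk score < 61: 38 < 61 is true
  role ∈ {auditor, owner}: owner is in the set → true
  session risk score between 13 and 47: 38 in [13, 47] is true
  resource owner approved: no → false
Combine:
[1.1.1.1] true OR false = true
[1.1.1] NOT true = false
[1.1.2.1] true AND false AND false = false
[1.1.2] NOT false = true
[1.1] false → true (antecedent false ⇒ implication holds) = true
[1] NOT true = false
[2.1.1] false AND false = false
[2.1.2] true OR false OR false = true
[2.1] false → true (antecedent false ⇒ implication holds) = true
[2] NOT true = false
[3.4] true OR false = true
[3] true AND true AND true AND true = true
[root] false OR false OR true = true
Overall: true → granted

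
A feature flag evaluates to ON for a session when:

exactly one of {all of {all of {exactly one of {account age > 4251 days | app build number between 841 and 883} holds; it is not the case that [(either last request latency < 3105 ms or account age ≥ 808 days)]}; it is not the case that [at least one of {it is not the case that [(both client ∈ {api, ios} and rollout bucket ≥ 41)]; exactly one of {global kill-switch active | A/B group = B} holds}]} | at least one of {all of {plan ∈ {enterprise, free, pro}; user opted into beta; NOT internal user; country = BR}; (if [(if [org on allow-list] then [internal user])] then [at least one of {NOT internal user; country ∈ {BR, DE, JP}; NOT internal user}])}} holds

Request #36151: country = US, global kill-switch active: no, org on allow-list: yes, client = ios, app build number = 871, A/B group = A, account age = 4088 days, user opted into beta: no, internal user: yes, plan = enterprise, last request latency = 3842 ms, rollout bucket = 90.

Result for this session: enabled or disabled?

Disabled

Atomic conditions:
  account age > 4251 days: 4088 > 4251 is false
  app build number between 841 and 883: 871 in [841, 883] is true
  last request latency < 3105 ms: 3842 < 3105 is false
  account age ≥ 808 days: 4088 ≥ 808 is true
  client ∈ {api, ios}: ios is in the set → true
  rollout bucket ≥ 41: 90 ≥ 41 is true
  global kill-switch active: no → false
  A/B group = B: A == B is false
  plan ∈ {enterprise, free, pro}: enterprise is in the set → true
  user opted into beta: no → false
  NOT internal user: yes → false
  country = BR: US == BR is false
  org on allow-list: yes → true
  internal user: yes → true
  country ∈ {BR, DE, JP}: US is not in the set → false
Combine:
[1.1.1] exactly-one(false, true) = true
[1.1.2.1] false OR true = true
[1.1.2] NOT true = false
[1.1] true AND false = false
[1.2.1.1.1] true AND true = true
[1.2.1.1] NOT true = false
[1.2.1.2] exactly-one(false, false) = false
[1.2.1] false OR false = false
[1.2] NOT false = true
[1] false AND true = false
[2.1] true AND false AND false AND false = false
[2.2.1] true → true = true
[2.2.2] false OR false OR false = false
[2.2] true → false = false
[2] false OR false = false
[root] exactly-one(false, false) = false
Overall: false → disabled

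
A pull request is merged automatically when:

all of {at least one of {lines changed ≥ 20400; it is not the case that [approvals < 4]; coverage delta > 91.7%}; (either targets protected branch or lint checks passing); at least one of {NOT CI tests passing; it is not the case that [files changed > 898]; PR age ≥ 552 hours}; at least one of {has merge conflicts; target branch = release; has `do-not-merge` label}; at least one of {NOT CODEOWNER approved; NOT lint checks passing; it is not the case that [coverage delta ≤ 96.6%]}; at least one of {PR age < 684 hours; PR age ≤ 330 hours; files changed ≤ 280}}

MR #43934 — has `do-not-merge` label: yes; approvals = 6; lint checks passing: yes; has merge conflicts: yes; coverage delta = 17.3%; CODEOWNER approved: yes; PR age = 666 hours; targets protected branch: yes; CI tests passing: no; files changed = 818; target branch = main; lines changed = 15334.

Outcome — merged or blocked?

Blocked

Atomic conditions:
  lines changed ≥ 20400: 15334 ≥ 20400 is false
  approvals < 4: 6 < 4 is false
  coverage delta > 91.7%: 17.3 > 91.7 is false
  targets protected branch: yes → true
  lint checks passing: yes → true
  NOT CI tests passing: no → true
  files changed > 898: 818 > 898 is false
  PR age ≥ 552 hours: 666 ≥ 552 is true
  has merge conflicts: yes → true
  target branch = release: main == release is false
  has `do-not-merge` label: yes → true
  NOT CODEOWNER approved: yes → false
  NOT lint checks passing: yes → false
  coverage delta ≤ 96.6%: 17.3 ≤ 96.6 is true
  PR age < 684 hours: 666 < 684 is true
  PR age ≤ 330 hours: 666 ≤ 330 is false
  files changed ≤ 280: 818 ≤ 280 is false
Combine:
[1.2] NOT false = true
[1] false OR true OR false = true
[2] true OR true = true
[3.2] NOT false = true
[3] true OR true OR true = true
[4] true OR false OR true = true
[5.3] NOT true = false
[5] false OR false OR false = false
[6] true OR false OR false = true
[root] true AND true AND true AND true AND false AND true = false
Overall: false → blocked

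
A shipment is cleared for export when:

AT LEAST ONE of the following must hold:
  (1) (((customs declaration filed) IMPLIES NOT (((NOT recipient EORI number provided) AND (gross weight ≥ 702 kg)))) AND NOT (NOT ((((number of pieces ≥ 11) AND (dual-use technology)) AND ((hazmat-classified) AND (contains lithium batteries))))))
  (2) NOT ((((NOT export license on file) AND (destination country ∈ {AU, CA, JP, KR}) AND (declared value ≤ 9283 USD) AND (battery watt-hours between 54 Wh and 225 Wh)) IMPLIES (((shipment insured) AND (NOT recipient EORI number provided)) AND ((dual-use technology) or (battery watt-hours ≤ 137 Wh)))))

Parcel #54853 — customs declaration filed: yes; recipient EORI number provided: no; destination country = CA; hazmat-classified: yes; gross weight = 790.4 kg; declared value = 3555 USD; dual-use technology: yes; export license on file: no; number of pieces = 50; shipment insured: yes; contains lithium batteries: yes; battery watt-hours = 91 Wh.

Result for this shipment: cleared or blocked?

Atomic conditions:
  customs declaration filed: yes → true
  NOT recipient EORI number provided: no → true
  gross weight ≥ 702 kg: 790.4 ≥ 702 is true
  number of pieces ≥ 11: 50 ≥ 11 is true
  dual-use technology: yes → true
  hazmat-classified: yes → true
  contains lithium batteries: yes → true
  NOT export license on file: no → true
  destination country ∈ {AU, CA, JP, KR}: CA is in the set → true
  declared value ≤ 9283 USD: 3555 ≤ 9283 is true
  battery watt-hours between 54 Wh and 225 Wh: 91 in [54, 225] is true
  shipment insured: yes → true
  battery watt-hours ≤ 137 Wh: 91 ≤ 137 is true
Combine:
[1.1.2.1] true AND true = true
[1.1.2] NOT true = false
[1.1] true → false = false
[1.2.1.1.1] true AND true = true
[1.2.1.1.2] true AND true = true
[1.2.1.1] true AND true = true
[1.2.1] NOT true = false
[1.2] NOT false = true
[1] false AND true = false
[2.1.1] true AND true AND true AND true = true
[2.1.2.1] true AND true = true
[2.1.2.2] true OR true = true
[2.1.2] true AND true = true
[2.1] true → true = true
[2] NOT true = false
[root] false OR false = false
Overall: false → blocked

Blocked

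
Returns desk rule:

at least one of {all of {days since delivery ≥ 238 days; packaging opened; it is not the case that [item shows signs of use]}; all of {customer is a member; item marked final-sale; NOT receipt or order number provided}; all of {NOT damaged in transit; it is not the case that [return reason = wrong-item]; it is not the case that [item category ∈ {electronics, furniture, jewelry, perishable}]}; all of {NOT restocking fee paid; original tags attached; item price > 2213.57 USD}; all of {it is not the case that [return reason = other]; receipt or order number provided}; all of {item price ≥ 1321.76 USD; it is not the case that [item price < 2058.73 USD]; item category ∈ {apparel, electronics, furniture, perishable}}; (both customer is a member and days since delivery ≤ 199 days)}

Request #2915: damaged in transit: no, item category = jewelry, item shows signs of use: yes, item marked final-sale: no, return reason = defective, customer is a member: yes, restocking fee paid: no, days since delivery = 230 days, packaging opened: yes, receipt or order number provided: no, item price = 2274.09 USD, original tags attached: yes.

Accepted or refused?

Atomic conditions:
  days since delivery ≥ 238 days: 230 ≥ 238 is false
  packaging opened: yes → true
  item shows signs of use: yes → true
  customer is a member: yes → true
  item marked final-sale: no → false
  NOT receipt or order number provided: no → true
  NOT damaged in transit: no → true
  return reason = wrong-item: defective == wrong-item is false
  item category ∈ {electronics, furniture, jewelry, perishable}: jewelry is in the set → true
  NOT restocking fee paid: no → true
  original tags attached: yes → true
  item price > 2213.57 USD: 2274.09 > 2213.57 is true
  return reason = other: defective == other is false
  receipt or order number provided: no → false
  item price ≥ 1321.76 USD: 2274.09 ≥ 1321.76 is true
  item price < 2058.73 USD: 2274.09 < 2058.73 is false
  item category ∈ {apparel, electronics, furniture, perishable}: jewelry is not in the set → false
  days since delivery ≤ 199 days: 230 ≤ 199 is false
Combine:
[1.3] NOT true = false
[1] false AND true AND false = false
[2] true AND false AND true = false
[3.2] NOT false = true
[3.3] NOT true = false
[3] true AND true AND false = false
[4] true AND true AND true = true
[5.1] NOT false = true
[5] true AND false = false
[6.2] NOT false = true
[6] true AND true AND false = false
[7] true AND false = false
[root] false OR false OR false OR true OR false OR false OR false = true
Overall: true → accepted

Accepted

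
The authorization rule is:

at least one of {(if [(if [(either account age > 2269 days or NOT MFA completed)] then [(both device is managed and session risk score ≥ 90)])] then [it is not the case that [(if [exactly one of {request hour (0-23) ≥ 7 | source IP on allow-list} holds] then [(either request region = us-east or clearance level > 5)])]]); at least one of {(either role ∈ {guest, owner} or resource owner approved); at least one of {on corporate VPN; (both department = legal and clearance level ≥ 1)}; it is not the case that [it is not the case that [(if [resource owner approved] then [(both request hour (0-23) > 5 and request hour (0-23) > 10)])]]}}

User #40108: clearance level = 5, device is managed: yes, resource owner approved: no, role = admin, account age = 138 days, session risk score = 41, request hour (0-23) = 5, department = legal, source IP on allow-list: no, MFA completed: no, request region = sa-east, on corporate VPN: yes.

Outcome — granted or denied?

Atomic conditions:
  account age > 2269 days: 138 > 2269 is false
  NOT MFA completed: no → true
  device is managed: yes → true
  session risk score ≥ 90: 41 ≥ 90 is false
  request hour (0-23) ≥ 7: 5 ≥ 7 is false
  source IP on allow-list: no → false
  request region = us-east: sa-east == us-east is false
  clearance level > 5: 5 > 5 is false
  role ∈ {guest, owner}: admin is not in the set → false
  resource owner approved: no → false
  on corporate VPN: yes → true
  department = legal: legal == legal is true
  clearance level ≥ 1: 5 ≥ 1 is true
  request hour (0-23) > 5: 5 > 5 is false
  request hour (0-23) > 10: 5 > 10 is false
Combine:
[1.1.1] false OR true = true
[1.1.2] true AND false = false
[1.1] true → false = false
[1.2.1.1] exactly-one(false, false) = false
[1.2.1.2] false OR false = false
[1.2.1] false → false (antecedent false ⇒ implication holds) = true
[1.2] NOT true = false
[1] false → false (antecedent false ⇒ implication holds) = true
[2.1] false OR false = false
[2.2.2] true AND true = true
[2.2] true OR true = true
[2.3.1.1.2] false AND false = false
[2.3.1.1] false → false (antecedent false ⇒ implication holds) = true
[2.3.1] NOT true = false
[2.3] NOT false = true
[2] false OR true OR true = true
[root] true OR true = true
Overall: true → granted

Granted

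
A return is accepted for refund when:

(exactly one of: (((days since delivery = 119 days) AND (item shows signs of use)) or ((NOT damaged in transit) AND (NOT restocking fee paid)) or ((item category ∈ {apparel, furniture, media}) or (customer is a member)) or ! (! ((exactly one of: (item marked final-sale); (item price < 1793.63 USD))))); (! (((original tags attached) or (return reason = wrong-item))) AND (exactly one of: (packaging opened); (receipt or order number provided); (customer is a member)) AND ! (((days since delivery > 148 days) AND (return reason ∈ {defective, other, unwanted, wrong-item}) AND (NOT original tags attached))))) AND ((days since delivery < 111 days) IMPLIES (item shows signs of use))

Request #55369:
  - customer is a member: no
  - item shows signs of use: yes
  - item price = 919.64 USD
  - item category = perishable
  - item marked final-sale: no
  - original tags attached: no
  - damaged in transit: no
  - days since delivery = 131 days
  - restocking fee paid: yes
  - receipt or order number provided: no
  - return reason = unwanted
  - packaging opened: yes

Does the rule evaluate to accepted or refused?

Refused

Atomic conditions:
  days since delivery = 119 days: 131 == 119 is false
  item shows signs of use: yes → true
  NOT damaged in transit: no → true
  NOT restocking fee paid: yes → false
  item category ∈ {apparel, furniture, media}: perishable is not in the set → false
  customer is a member: no → false
  item marked final-sale: no → false
  item price < 1793.63 USD: 919.64 < 1793.63 is true
  original tags attached: no → false
  return reason = wrong-item: unwanted == wrong-item is false
  packaging opened: yes → true
  receipt or order number provided: no → false
  days since delivery > 148 days: 131 > 148 is false
  return reason ∈ {defective, other, unwanted, wrong-item}: unwanted is in the set → true
  NOT original tags attached: no → true
  days since delivery < 111 days: 131 < 111 is false
Combine:
[1.1.1] false AND true = false
[1.1.2] true AND false = false
[1.1.3] false OR false = false
[1.1.4.1.1] exactly-one(false, true) = true
[1.1.4.1] NOT true = false
[1.1.4] NOT false = true
[1.1] false OR false OR false OR true = true
[1.2.1.1] false OR false = false
[1.2.1] NOT false = true
[1.2.2] exactly-one(true, false, false) = true
[1.2.3.1] false AND true AND true = false
[1.2.3] NOT false = true
[1.2] true AND true AND true = true
[1] exactly-one(true, true) = false
[2] false → true (antecedent false ⇒ implication holds) = true
[root] false AND true = false
Overall: false → refused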